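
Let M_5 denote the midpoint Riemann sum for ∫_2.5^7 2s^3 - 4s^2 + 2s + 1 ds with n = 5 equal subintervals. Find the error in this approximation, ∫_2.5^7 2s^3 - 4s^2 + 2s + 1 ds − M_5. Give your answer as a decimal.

Exact integral: ∫_2.5^7 f(s) ds = 791.71875.
M_5 = 784.276875.
Error = 791.71875 − 784.276875 = 7.441875.

7.441875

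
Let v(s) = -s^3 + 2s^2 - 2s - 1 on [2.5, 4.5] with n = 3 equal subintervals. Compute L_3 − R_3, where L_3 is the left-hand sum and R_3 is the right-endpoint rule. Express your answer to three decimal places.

34.333

L_3 ≈ -42.50926.
R_3 ≈ -76.84259.
L_3 − R_3 ≈ 34.333.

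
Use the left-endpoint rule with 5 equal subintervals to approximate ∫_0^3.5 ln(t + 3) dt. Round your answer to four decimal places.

5.0930

Δt = (3.5 − 0)/5 = 0.7.
Left endpoints: 0, 0.7, 1.4, 2.1, 2.8.
f(0) ≈ 1.0986, f(0.7) ≈ 1.3083, f(1.4) ≈ 1.4816, f(2.1) ≈ 1.6292, f(2.8) ≈ 1.7579.
Sum = Δt · [f(0) + f(0.7) + f(1.4) + f(2.1) + f(2.8)].
Sum ≈ 5.0930.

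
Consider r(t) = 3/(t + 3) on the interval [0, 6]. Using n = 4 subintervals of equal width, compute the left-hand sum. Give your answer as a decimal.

Δt = (6 − 0)/4 = 1.5.
Left endpoints: 0, 1.5, 3, 4.5.
r(0) = 1, r(1.5) = 2/3, r(3) = 0.5, r(4.5) = 0.4.
Sum = Δt · [r(0) + r(1.5) + r(3) + r(4.5)].
Sum = 3.85.

3.85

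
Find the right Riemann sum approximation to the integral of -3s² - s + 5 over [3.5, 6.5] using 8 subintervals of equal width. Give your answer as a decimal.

Δs = (6.5 − 3.5)/8 = 0.375.
Right endpoints: 3.875, 4.25, 4.625, 5, 5.375, 5.75, 6.125, 6.5.
f(3.875) = -43.921875, f(4.25) = -53.4375, f(4.625) = -63.796875, f(5) = -75, f(5.375) = -87.046875, f(5.75) = -99.9375, f(6.125) = -113.671875, f(6.5) = -128.25.
Sum = Δs · [f(3.875) + f(4.25) + f(4.625) + ...].
Sum = -249.3984375.

-249.3984375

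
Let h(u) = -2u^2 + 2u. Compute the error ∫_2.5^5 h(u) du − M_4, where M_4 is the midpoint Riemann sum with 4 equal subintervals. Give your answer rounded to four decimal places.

-0.1628

Exact integral: ∫_2.5^5 h(u) du ≈ -54.166667.
M_4 = -54.00390625.
Error ≈ -54.166667 − (-54.00390625) ≈ -0.1628.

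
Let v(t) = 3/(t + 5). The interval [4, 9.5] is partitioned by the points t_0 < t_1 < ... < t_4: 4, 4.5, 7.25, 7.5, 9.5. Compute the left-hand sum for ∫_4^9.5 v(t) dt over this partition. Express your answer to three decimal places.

1.576

Subinterval widths: 0.5, 2.75, 0.25, 2.
Left endpoints: 4, 4.5, 7.25, 7.5.
v(4) = 1/3, v(4.5) = 6/19, v(7.25) = 12/49, v(7.5) = 0.24.
Sum = Σ Δt_i · v(t_i).
Sum ≈ 1.576.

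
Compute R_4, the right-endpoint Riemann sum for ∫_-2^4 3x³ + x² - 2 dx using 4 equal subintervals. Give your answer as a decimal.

Δx = (4 − (-2))/4 = 1.5.
Right endpoints: -0.5, 1, 2.5, 4.
f(-0.5) = -2.125, f(1) = 2, f(2.5) = 51.125, f(4) = 206.
Sum = Δx · [f(-0.5) + f(1) + f(2.5) + f(4)].
Sum = 385.5.

385.5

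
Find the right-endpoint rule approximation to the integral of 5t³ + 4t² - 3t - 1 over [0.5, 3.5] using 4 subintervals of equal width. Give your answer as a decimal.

327.84375

Δt = (3.5 − 0.5)/4 = 0.75.
Right endpoints: 1.25, 2, 2.75, 3.5.
f(1.25) = 11.265625, f(2) = 49, f(2.75) = 124.984375, f(3.5) = 251.875.
Sum = Δt · [f(1.25) + f(2) + f(2.75) + f(3.5)].
Sum = 327.84375.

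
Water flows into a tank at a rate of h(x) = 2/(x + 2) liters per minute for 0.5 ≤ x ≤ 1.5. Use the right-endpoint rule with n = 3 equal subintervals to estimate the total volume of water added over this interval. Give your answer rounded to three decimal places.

Δx = (1.5 − 0.5)/3 = 1/3.
Right endpoints: 5/6, 7/6, 1.5.
h(5/6) = 12/17, h(7/6) = 12/19, h(1.5) = 4/7.
Sum = Δx · [h(5/6) + h(7/6) + h(1.5)].
Sum ≈ 0.636.

0.636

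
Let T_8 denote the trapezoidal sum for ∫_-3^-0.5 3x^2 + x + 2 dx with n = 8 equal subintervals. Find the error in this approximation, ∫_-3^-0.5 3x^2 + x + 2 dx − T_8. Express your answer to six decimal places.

Exact integral: ∫_-3^-0.5 f(x) dx = 27.5.
T_8 ≈ 27.62207031.
Error ≈ 27.5 − 27.62207031 ≈ -0.122070.

-0.122070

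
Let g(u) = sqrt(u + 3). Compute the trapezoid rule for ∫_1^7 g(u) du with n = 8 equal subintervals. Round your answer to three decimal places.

Δu = (7 − 1)/8 = 0.75.
g(1) ≈ 2.000, g(1.75) ≈ 2.179, g(2.5) ≈ 2.345, g(3.25) ≈ 2.500, g(4) ≈ 2.646, g(4.75) ≈ 2.784, g(5.5) ≈ 2.915, g(6.25) ≈ 3.041, g(7) ≈ 3.162.
T_8 = (Δu/2)·[g(u_0) + 2g(u_1) + ... + 2g(u_{7}) + g(u_8)].
Sum ≈ 15.744.

15.744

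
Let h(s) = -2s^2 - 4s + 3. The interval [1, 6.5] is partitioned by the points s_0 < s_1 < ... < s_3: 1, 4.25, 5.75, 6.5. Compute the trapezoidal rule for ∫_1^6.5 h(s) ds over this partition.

Subinterval widths: 3.25, 1.5, 0.75.
h(1) = -3, h(4.25) = -50.125, h(5.75) = -86.125, h(6.5) = -107.5.
On each subinterval the trapezoid contributes (Δs_i/2)·[h(s_{i-1}) + h(s_i)].
Sum = -261.125.

-261.125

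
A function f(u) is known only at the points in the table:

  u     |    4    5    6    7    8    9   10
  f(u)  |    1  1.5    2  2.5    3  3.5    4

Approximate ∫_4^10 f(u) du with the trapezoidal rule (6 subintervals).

15

Δu = 1.
T_6 = (1/2)·[1 + 2·1.5 + 2·2 + 2·2.5 + 2·3 + 2·3.5 + 4] = 15.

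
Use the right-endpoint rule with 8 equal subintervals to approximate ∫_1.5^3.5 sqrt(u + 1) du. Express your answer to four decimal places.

Δu = (3.5 − 1.5)/8 = 0.25.
Right endpoints: 1.75, 2, 2.25, 2.5, 2.75, 3, 3.25, 3.5.
f(1.75) ≈ 1.6583, f(2) ≈ 1.7321, f(2.25) ≈ 1.8028, f(2.5) ≈ 1.8708, f(2.75) ≈ 1.9365, f(3) ≈ 2.0000, f(3.25) ≈ 2.0616, f(3.5) ≈ 2.1213.
Sum = Δu · [f(1.75) + f(2) + f(2.25) + ...].
Sum ≈ 3.7958.

3.7958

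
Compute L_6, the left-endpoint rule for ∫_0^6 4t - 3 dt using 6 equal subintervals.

Δt = (6 − 0)/6 = 1.
Left endpoints: 0, 1, 2, 3, 4, 5.
f(0) = -3, f(1) = 1, f(2) = 5, f(3) = 9, f(4) = 13, f(5) = 17.
Sum = Δt · [f(0) + f(1) + f(2) + ...].
Sum = 42.

42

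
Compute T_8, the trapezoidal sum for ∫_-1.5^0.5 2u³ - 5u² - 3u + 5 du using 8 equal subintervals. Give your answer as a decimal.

Δu = (0.5 − (-1.5))/8 = 0.25.
f(-1.5) = -8.5, f(-1.25) = -2.96875, f(-1) = 1, f(-0.75) = 3.59375, f(-0.5) = 5, f(-0.25) = 5.40625, f(0) = 5, f(0.25) = 3.96875, f(0.5) = 2.5.
T_8 = (Δu/2)·[f(u_0) + 2f(u_1) + ... + 2f(u_{7}) + f(u_8)].
Sum = 4.5.

4.5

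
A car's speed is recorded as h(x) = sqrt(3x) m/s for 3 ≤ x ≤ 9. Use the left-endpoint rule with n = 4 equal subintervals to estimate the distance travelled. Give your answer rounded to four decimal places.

23.4904

Δx = (9 − 3)/4 = 1.5.
Left endpoints: 3, 4.5, 6, 7.5.
h(3) ≈ 3.0000, h(4.5) ≈ 3.6742, h(6) ≈ 4.2426, h(7.5) ≈ 4.7434.
Sum = Δx · [h(3) + h(4.5) + h(6) + h(7.5)].
Sum ≈ 23.4904.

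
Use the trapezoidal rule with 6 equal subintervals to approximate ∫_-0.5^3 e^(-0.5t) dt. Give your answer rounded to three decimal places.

Δt = (3 − (-0.5))/6 = 7/12.
f(-0.5) ≈ 1.284, f(1/12) ≈ 0.959, f(2/3) ≈ 0.717, f(1.25) ≈ 0.535, f(11/6) ≈ 0.400, f(29/12) ≈ 0.299, f(3) ≈ 0.223.
T_6 = (Δt/2)·[f(t_0) + 2f(t_1) + ... + 2f(t_{5}) + f(t_6)].
Sum ≈ 2.137.

2.137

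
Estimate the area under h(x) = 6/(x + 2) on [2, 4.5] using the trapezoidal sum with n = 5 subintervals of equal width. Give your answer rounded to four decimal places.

2.9179

Δx = (4.5 − 2)/5 = 0.5.
h(2) = 1.5, h(2.5) = 4/3, h(3) = 1.2, h(3.5) = 12/11, h(4) = 1, h(4.5) = 12/13.
T_5 = (Δx/2)·[h(x_0) + 2h(x_1) + ... + 2h(x_{4}) + h(x_5)].
Sum ≈ 2.9179.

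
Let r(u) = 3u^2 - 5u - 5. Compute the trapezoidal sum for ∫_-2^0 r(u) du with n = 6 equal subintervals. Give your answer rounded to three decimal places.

Δu = (0 − (-2))/6 = 1/3.
r(-2) = 17, r(-5/3) = 35/3, r(-4/3) = 7, r(-1) = 3, r(-2/3) = -1/3, r(-1/3) = -3, r(0) = -5.
T_6 = (Δu/2)·[r(u_0) + 2r(u_1) + ... + 2r(u_{5}) + r(u_6)].
Sum ≈ 8.111.

8.111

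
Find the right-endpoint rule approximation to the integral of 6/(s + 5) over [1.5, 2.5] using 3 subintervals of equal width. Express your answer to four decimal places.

0.8384

Δs = (2.5 − 1.5)/3 = 1/3.
Right endpoints: 11/6, 13/6, 2.5.
f(11/6) = 36/41, f(13/6) = 36/43, f(2.5) = 0.8.
Sum = Δs · [f(11/6) + f(13/6) + f(2.5)].
Sum ≈ 0.8384.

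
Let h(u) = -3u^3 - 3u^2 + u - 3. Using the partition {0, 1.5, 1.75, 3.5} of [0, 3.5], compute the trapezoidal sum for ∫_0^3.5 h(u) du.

-189.109375

Subinterval widths: 1.5, 0.25, 1.75.
h(0) = -3, h(1.5) = -18.375, h(1.75) = -26.515625, h(3.5) = -164.875.
On each subinterval the trapezoid contributes (Δu_i/2)·[h(u_{i-1}) + h(u_i)].
Sum = -189.109375.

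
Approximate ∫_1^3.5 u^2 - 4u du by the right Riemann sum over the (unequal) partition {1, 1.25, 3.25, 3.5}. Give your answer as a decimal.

Subinterval widths: 0.25, 2, 0.25.
Right endpoints: 1.25, 3.25, 3.5.
f(1.25) = -3.4375, f(3.25) = -2.4375, f(3.5) = -1.75.
Sum = Σ Δu_i · f(u_i).
Sum = -6.171875.

-6.171875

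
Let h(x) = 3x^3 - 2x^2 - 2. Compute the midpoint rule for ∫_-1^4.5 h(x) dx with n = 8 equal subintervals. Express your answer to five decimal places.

231.40149

Δx = (4.5 − (-1))/8 = 0.6875.
Midpoints: -0.65625, 0.03125, 0.71875, 1.40625, 2.09375, 2.78125, 3.46875, 4.15625.
h(-0.65625) = -121543/32768, h(0.03125) = -65597/32768, h(0.71875) = -62891/32768, h(1.40625) = 78239/32768, h(2.09375) = 549457/32768, h(2.78125) = 1542427/32768, h(3.46875) = 3248813/32768, h(4.15625) = 5860279/32768.
Sum = Δx · [h(-0.65625) + h(0.03125) + h(0.71875) + ...].
Sum ≈ 231.40149.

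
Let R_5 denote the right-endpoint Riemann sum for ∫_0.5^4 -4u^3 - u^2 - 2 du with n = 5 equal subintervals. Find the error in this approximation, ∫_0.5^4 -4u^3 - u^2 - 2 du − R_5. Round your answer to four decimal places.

102.9408

Exact integral: ∫_0.5^4 f(u) du ≈ -284.229167.
R_5 = -387.17.
Error ≈ -284.229167 − (-387.17) ≈ 102.9408.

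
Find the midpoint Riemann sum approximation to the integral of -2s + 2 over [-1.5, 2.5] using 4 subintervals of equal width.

Δs = (2.5 − (-1.5))/4 = 1.
Midpoints: -1, 0, 1, 2.
f(-1) = 4, f(0) = 2, f(1) = 0, f(2) = -2.
Sum = Δs · [f(-1) + f(0) + f(1) + f(2)].
Sum = 4.

4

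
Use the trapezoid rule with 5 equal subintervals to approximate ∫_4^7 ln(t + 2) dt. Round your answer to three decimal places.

6.023

Δt = (7 − 4)/5 = 0.6.
f(4) ≈ 1.792, f(4.6) ≈ 1.887, f(5.2) ≈ 1.974, f(5.8) ≈ 2.054, f(6.4) ≈ 2.128, f(7) ≈ 2.197.
T_5 = (Δt/2)·[f(t_0) + 2f(t_1) + ... + 2f(t_{4}) + f(t_5)].
Sum ≈ 6.023.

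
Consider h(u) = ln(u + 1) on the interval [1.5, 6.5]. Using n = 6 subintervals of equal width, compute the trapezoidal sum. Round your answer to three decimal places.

7.806

Δu = (6.5 − 1.5)/6 = 5/6.
h(1.5) ≈ 0.916, h(7/3) ≈ 1.204, h(19/6) ≈ 1.427, h(4) ≈ 1.609, h(29/6) ≈ 1.764, h(17/3) ≈ 1.897, h(6.5) ≈ 2.015.
T_6 = (Δu/2)·[h(u_0) + 2h(u_1) + ... + 2h(u_{5}) + h(u_6)].
Sum ≈ 7.806.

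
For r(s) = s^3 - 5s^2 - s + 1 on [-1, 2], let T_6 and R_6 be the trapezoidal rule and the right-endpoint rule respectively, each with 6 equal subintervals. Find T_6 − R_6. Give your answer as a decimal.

2.25

T_6 = -10.1875.
R_6 = -12.4375.
T_6 − R_6 = 2.25.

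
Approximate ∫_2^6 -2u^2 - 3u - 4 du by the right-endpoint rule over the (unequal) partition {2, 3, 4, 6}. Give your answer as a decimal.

Subinterval widths: 1, 1, 2.
Right endpoints: 3, 4, 6.
f(3) = -31, f(4) = -48, f(6) = -94.
Sum = Σ Δu_i · f(u_i).
Sum = -267.

-267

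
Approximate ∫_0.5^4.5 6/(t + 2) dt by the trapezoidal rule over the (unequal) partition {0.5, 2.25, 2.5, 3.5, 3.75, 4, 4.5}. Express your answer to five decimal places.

Subinterval widths: 1.75, 0.25, 1, 0.25, 0.25, 0.5.
f(0.5) = 2.4, f(2.25) = 24/17, f(2.5) = 4/3, f(3.5) = 12/11, f(3.75) = 24/23, f(4) = 1, f(4.5) = 12/13.
On each subinterval the trapezoid contributes (Δt_i/2)·[f(t_{i-1}) + f(t_i)].
Sum ≈ 5.89356.

5.89356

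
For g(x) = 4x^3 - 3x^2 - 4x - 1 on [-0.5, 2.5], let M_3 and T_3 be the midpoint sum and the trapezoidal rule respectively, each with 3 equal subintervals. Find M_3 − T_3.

-6.75

M_3 = 6.
T_3 = 12.75.
M_3 − T_3 = -6.75.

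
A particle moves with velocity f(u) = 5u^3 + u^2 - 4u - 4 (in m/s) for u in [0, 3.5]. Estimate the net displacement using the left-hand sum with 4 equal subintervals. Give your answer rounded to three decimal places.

82.517

Δu = (3.5 − 0)/4 = 0.875.
Left endpoints: 0, 0.875, 1.75, 2.625.
f(0) = -4, f(0.875) = -1733/512, f(1.75) = 18.859375, f(2.625) = 42409/512.
Sum = Δu · [f(0) + f(0.875) + f(1.75) + f(2.625)].
Sum ≈ 82.517.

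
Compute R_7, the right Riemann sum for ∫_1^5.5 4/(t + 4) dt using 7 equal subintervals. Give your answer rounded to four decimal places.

Δt = (5.5 − 1)/7 = 9/14.
Right endpoints: 23/14, 16/7, 41/14, 25/7, 59/14, 34/7, 5.5.
f(23/14) = 56/79, f(16/7) = 7/11, f(41/14) = 56/97, f(25/7) = 28/53, f(59/14) = 56/115, f(34/7) = 14/31, f(5.5) = 8/19.
Sum = Δt · [f(23/14) + f(16/7) + f(41/14) + ...].
Sum ≈ 2.4496.

2.4496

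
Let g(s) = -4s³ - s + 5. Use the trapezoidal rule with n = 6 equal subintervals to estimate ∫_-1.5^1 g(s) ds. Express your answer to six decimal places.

17.404514

Δs = (1 − (-1.5))/6 = 5/12.
g(-1.5) = 20, g(-13/12) = 4825/432, g(-2/3) = 185/27, g(-0.25) = 5.3125, g(1/6) = 130/27, g(7/12) = 1565/432, g(1) = 0.
T_6 = (Δs/2)·[g(s_0) + 2g(s_1) + ... + 2g(s_{5}) + g(s_6)].
Sum ≈ 17.404514.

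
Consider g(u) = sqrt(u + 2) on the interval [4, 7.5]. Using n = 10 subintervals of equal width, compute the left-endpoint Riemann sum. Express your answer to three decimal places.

9.612

Δu = (7.5 − 4)/10 = 0.35.
Left endpoints: 4, 4.35, 4.7, 5.05, 5.4, 5.75, 6.1, 6.45, 6.8, 7.15.
g(4) ≈ 2.449, g(4.35) ≈ 2.520, g(4.7) ≈ 2.588, g(5.05) ≈ 2.655, g(5.4) ≈ 2.720, g(5.75) ≈ 2.784, g(6.1) ≈ 2.846, g(6.45) ≈ 2.907, g(6.8) ≈ 2.966, g(7.15) ≈ 3.025.
Sum = Δu · [g(4) + g(4.35) + g(4.7) + ...].
Sum ≈ 9.612.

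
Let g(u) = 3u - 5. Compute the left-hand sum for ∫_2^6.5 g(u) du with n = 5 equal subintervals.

Δu = (6.5 − 2)/5 = 0.9.
Left endpoints: 2, 2.9, 3.8, 4.7, 5.6.
g(2) = 1, g(2.9) = 3.7, g(3.8) = 6.4, g(4.7) = 9.1, g(5.6) = 11.8.
Sum = Δu · [g(2) + g(2.9) + g(3.8) + g(4.7) + g(5.6)].
Sum = 28.8.

28.8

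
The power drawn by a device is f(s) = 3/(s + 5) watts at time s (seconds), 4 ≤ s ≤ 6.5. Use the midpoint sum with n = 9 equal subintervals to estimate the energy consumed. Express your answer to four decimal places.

0.7353

Δs = (6.5 − 4)/9 = 5/18.
Midpoints: 149/36, 53/12, 169/36, 179/36, 5.25, 199/36, 209/36, 73/12, 229/36.
f(149/36) = 108/329, f(53/12) = 36/113, f(169/36) = 108/349, f(179/36) = 108/359, f(5.25) = 12/41, f(199/36) = 108/379, f(209/36) = 108/389, f(73/12) = 36/133, f(229/36) = 108/409.
Sum = Δs · [f(149/36) + f(53/12) + f(169/36) + ...].
Sum ≈ 0.7353.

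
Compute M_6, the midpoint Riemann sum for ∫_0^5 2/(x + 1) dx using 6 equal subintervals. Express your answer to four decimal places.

Δx = (5 − 0)/6 = 5/6.
Midpoints: 5/12, 1.25, 25/12, 35/12, 3.75, 55/12.
f(5/12) = 24/17, f(1.25) = 8/9, f(25/12) = 24/37, f(35/12) = 24/47, f(3.75) = 8/19, f(55/12) = 24/67.
Sum = Δx · [f(5/12) + f(1.25) + f(25/12) + ...].
Sum ≈ 3.5327.

3.5327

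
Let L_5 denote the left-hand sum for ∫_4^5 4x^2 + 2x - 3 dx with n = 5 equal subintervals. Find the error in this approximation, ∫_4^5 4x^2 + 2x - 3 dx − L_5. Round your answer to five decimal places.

3.77333

Exact integral: ∫_4^5 f(x) dx ≈ 87.3333333.
L_5 = 83.56.
Error ≈ 87.3333333 − 83.56 ≈ 3.77333.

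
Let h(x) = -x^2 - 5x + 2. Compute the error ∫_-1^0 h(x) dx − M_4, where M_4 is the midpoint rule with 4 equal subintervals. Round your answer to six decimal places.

-0.005208

Exact integral: ∫_-1^0 h(x) dx ≈ 4.16666667.
M_4 = 4.171875.
Error ≈ 4.16666667 − 4.171875 ≈ -0.005208.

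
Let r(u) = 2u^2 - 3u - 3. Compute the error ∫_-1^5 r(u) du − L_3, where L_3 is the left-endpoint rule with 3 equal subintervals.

22

Exact integral: ∫_-1^5 r(u) du = 30.
L_3 = 8.
Error = 30 − 8 = 22.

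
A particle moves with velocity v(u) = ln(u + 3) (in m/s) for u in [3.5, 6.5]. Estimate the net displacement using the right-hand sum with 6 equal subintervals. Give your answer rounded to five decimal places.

6.31442

Δu = (6.5 − 3.5)/6 = 0.5.
Right endpoints: 4, 4.5, 5, 5.5, 6, 6.5.
v(4) ≈ 1.94591, v(4.5) ≈ 2.01490, v(5) ≈ 2.07944, v(5.5) ≈ 2.14007, v(6) ≈ 2.19722, v(6.5) ≈ 2.25129.
Sum = Δu · [v(4) + v(4.5) + v(5) + ...].
Sum ≈ 6.31442.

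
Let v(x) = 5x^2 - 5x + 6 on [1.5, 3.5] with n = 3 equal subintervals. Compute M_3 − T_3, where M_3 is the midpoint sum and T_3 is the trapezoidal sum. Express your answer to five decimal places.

-1.11111

M_3 ≈ 52.4629630.
T_3 ≈ 53.5740741.
M_3 − T_3 ≈ -1.11111.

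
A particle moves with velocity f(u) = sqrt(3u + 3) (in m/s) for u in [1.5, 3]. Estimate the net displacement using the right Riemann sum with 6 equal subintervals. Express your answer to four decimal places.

4.7633

Δu = (3 − 1.5)/6 = 0.25.
Right endpoints: 1.75, 2, 2.25, 2.5, 2.75, 3.
f(1.75) ≈ 2.8723, f(2) ≈ 3.0000, f(2.25) ≈ 3.1225, f(2.5) ≈ 3.2404, f(2.75) ≈ 3.3541, f(3) ≈ 3.4641.
Sum = Δu · [f(1.75) + f(2) + f(2.25) + ...].
Sum ≈ 4.7633.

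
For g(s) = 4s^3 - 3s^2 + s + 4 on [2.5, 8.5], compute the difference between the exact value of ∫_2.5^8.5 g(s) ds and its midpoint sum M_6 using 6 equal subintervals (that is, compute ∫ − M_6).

Exact integral: ∫_2.5^8.5 g(s) ds = 4639.5.
M_6 = 4608.
Error = 4639.5 − 4608 = 31.5.

31.5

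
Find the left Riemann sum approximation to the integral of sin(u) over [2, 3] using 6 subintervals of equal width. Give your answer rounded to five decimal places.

0.63653

Δu = (3 − 2)/6 = 1/6.
Left endpoints: 2, 13/6, 7/3, 2.5, 8/3, 17/6.
f(2) ≈ 0.90930, f(13/6) ≈ 0.82766, f(7/3) ≈ 0.72309, f(2.5) ≈ 0.59847, f(8/3) ≈ 0.45727, f(17/6) ≈ 0.30340.
Sum = Δu · [f(2) + f(13/6) + f(7/3) + ...].
Sum ≈ 0.63653.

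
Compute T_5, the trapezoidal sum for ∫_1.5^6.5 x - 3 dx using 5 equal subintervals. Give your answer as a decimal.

Δx = (6.5 − 1.5)/5 = 1.
f(1.5) = -1.5, f(2.5) = -0.5, f(3.5) = 0.5, f(4.5) = 1.5, f(5.5) = 2.5, f(6.5) = 3.5.
T_5 = (Δx/2)·[f(x_0) + 2f(x_1) + ... + 2f(x_{4}) + f(x_5)].
Sum = 5.

5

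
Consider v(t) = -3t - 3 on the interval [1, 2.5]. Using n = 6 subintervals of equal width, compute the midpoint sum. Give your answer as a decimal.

Δt = (2.5 − 1)/6 = 0.25.
Midpoints: 1.125, 1.375, 1.625, 1.875, 2.125, 2.375.
v(1.125) = -6.375, v(1.375) = -7.125, v(1.625) = -7.875, v(1.875) = -8.625, v(2.125) = -9.375, v(2.375) = -10.125.
Sum = Δt · [v(1.125) + v(1.375) + v(1.625) + ...].
Sum = -12.375.

-12.375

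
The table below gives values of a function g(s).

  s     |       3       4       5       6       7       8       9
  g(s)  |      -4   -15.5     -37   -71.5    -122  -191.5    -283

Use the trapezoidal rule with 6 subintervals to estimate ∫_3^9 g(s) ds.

Δs = 1.
T_6 = (1/2)·[(-4) + 2·(-15.5) + 2·(-37) + 2·(-71.5) + 2·(-122) + 2·(-191.5) + (-283)] = -581.

-581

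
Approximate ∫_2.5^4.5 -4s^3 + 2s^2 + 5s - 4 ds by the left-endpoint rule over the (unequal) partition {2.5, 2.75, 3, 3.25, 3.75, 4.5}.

Subinterval widths: 0.25, 0.25, 0.25, 0.5, 0.75.
Left endpoints: 2.5, 2.75, 3, 3.25, 3.75.
f(2.5) = -41.5, f(2.75) = -58.3125, f(3) = -79, f(3.25) = -103.9375, f(3.75) = -168.0625.
Sum = Σ Δs_i · f(s_i).
Sum = -222.71875.

-222.71875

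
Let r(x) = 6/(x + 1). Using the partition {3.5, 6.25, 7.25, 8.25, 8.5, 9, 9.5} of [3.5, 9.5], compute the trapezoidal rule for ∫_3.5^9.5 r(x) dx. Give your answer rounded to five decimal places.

Subinterval widths: 2.75, 1, 1, 0.25, 0.5, 0.5.
r(3.5) = 4/3, r(6.25) = 24/29, r(7.25) = 8/11, r(8.25) = 24/37, r(8.5) = 12/19, r(9) = 0.6, r(9.5) = 4/7.
On each subinterval the trapezoid contributes (Δx_i/2)·[r(x_{i-1}) + r(x_i)].
Sum ≈ 5.19743.

5.19743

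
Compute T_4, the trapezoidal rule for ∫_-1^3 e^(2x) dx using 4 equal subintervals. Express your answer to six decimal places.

Δx = (3 − (-1))/4 = 1.
f(-1) ≈ 0.135335, f(0) ≈ 1.000000, f(1) ≈ 7.389056, f(2) ≈ 54.598150, f(3) ≈ 403.428793.
T_4 = (Δx/2)·[f(x_0) + 2f(x_1) + 2f(x_2) + 2f(x_3) + f(x_4)].
Sum ≈ 264.769271.

264.769271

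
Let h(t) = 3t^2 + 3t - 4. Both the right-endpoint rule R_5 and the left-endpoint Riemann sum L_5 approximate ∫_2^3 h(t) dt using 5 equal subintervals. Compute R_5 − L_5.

R_5 = 24.32.
L_5 = 20.72.
R_5 − L_5 = 3.6.

3.6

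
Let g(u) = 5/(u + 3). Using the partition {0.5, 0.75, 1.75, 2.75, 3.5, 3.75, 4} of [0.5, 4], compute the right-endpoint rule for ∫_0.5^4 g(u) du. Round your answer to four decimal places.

Subinterval widths: 0.25, 1, 1, 0.75, 0.25, 0.25.
Right endpoints: 0.75, 1.75, 2.75, 3.5, 3.75, 4.
g(0.75) = 4/3, g(1.75) = 20/19, g(2.75) = 20/23, g(3.5) = 10/13, g(3.75) = 20/27, g(4) = 5/7.
Sum = Σ Δu_i · g(u_i).
Sum ≈ 3.1962.

3.1962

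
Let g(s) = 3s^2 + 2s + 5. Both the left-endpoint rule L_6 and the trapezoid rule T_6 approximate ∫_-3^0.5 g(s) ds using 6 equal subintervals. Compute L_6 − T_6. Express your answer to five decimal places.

5.61458

L_6 ≈ 42.0850694.
T_6 ≈ 36.4704861.
L_6 − T_6 ≈ 5.61458.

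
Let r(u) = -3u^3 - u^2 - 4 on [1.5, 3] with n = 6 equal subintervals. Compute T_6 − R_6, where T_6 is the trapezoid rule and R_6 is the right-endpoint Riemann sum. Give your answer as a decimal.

9.703125

T_6 = -71.16015625.
R_6 = -80.86328125.
T_6 − R_6 = 9.703125.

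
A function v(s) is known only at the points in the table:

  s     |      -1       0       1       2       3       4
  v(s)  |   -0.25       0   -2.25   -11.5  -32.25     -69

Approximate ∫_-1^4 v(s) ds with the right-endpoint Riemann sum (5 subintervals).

-115

Δs = 1.
Sum = 1·[0 + (-2.25) + (-11.5) + (-32.25) + (-69)] = -115.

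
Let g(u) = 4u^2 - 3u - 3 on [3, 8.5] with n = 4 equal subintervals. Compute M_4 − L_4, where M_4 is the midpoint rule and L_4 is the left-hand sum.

152.1953125

M_4 = 667.9921875.
L_4 = 515.796875.
M_4 − L_4 = 152.1953125.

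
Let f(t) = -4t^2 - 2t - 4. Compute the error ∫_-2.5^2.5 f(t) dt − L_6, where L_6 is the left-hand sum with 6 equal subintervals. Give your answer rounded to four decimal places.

-1.8519

Exact integral: ∫_-2.5^2.5 f(t) dt ≈ -61.666667.
L_6 ≈ -59.814815.
Error ≈ -61.666667 − (-59.814815) ≈ -1.8519.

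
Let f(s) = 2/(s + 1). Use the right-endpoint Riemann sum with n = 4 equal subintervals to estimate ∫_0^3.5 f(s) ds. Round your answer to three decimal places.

2.441

Δs = (3.5 − 0)/4 = 0.875.
Right endpoints: 0.875, 1.75, 2.625, 3.5.
f(0.875) = 16/15, f(1.75) = 8/11, f(2.625) = 16/29, f(3.5) = 4/9.
Sum = Δs · [f(0.875) + f(1.75) + f(2.625) + f(3.5)].
Sum ≈ 2.441.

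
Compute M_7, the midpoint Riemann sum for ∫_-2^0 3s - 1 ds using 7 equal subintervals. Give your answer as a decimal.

-8

Δs = (0 − (-2))/7 = 2/7.
Midpoints: -13/7, -11/7, -9/7, -1, -5/7, -3/7, -1/7.
f(-13/7) = -46/7, f(-11/7) = -40/7, f(-9/7) = -34/7, f(-1) = -4, f(-5/7) = -22/7, f(-3/7) = -16/7, f(-1/7) = -10/7.
Sum = Δs · [f(-13/7) + f(-11/7) + f(-9/7) + ...].
Sum = -8.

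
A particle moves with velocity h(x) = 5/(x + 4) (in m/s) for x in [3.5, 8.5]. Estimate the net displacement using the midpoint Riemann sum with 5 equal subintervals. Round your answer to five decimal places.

2.55177

Δx = (8.5 − 3.5)/5 = 1.
Midpoints: 4, 5, 6, 7, 8.
h(4) = 0.625, h(5) = 5/9, h(6) = 0.5, h(7) = 5/11, h(8) = 5/12.
Sum = Δx · [h(4) + h(5) + h(6) + h(7) + h(8)].
Sum ≈ 2.55177.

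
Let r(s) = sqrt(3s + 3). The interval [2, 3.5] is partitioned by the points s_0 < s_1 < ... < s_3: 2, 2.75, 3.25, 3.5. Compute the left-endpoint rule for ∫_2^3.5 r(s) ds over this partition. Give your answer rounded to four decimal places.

4.8197

Subinterval widths: 0.75, 0.5, 0.25.
Left endpoints: 2, 2.75, 3.25.
r(2) ≈ 3.0000, r(2.75) ≈ 3.3541, r(3.25) ≈ 3.5707.
Sum = Σ Δs_i · r(s_i).
Sum ≈ 4.8197.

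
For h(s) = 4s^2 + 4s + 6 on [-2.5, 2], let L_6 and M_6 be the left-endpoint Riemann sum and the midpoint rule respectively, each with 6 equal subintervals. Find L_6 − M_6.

-0.84375

L_6 = 52.3125.
M_6 = 53.15625.
L_6 − M_6 = -0.84375.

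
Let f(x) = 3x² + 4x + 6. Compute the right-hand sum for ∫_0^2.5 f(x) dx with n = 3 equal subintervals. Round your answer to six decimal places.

Δx = (2.5 − 0)/3 = 5/6.
Right endpoints: 5/6, 5/3, 2.5.
f(5/6) = 137/12, f(5/3) = 21, f(2.5) = 34.75.
Sum = Δx · [f(5/6) + f(5/3) + f(2.5)].
Sum ≈ 55.972222.

55.972222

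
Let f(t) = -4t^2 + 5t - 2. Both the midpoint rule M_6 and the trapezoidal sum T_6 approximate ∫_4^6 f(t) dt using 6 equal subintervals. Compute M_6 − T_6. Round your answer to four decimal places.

M_6 ≈ -156.592593.
T_6 ≈ -156.814815.
M_6 − T_6 ≈ 0.2222.

0.2222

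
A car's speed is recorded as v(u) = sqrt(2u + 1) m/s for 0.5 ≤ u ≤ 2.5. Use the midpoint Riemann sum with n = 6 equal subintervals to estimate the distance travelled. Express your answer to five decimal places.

3.95755

Δu = (2.5 − 0.5)/6 = 1/3.
Midpoints: 2/3, 1, 4/3, 5/3, 2, 7/3.
v(2/3) ≈ 1.52753, v(1) ≈ 1.73205, v(4/3) ≈ 1.91485, v(5/3) ≈ 2.08167, v(2) ≈ 2.23607, v(7/3) ≈ 2.38048.
Sum = Δu · [v(2/3) + v(1) + v(4/3) + ...].
Sum ≈ 3.95755.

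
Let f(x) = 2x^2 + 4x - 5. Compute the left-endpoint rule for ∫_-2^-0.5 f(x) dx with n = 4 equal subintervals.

-9.3984375

Δx = (-0.5 − (-2))/4 = 0.375.
Left endpoints: -2, -1.625, -1.25, -0.875.
f(-2) = -5, f(-1.625) = -6.21875, f(-1.25) = -6.875, f(-0.875) = -6.96875.
Sum = Δx · [f(-2) + f(-1.625) + f(-1.25) + f(-0.875)].
Sum = -9.3984375.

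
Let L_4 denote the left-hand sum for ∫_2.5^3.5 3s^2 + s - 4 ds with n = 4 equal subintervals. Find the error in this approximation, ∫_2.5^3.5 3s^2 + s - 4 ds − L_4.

Exact integral: ∫_2.5^3.5 f(s) ds = 26.25.
L_4 = 23.90625.
Error = 26.25 − 23.90625 = 2.34375.

2.34375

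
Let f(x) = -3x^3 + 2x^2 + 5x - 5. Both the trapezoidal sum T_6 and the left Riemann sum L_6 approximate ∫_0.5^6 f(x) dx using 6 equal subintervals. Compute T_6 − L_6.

T_6 ≈ -787.15090.
L_6 ≈ -535.69777.
T_6 − L_6 = -251.453125.

-251.453125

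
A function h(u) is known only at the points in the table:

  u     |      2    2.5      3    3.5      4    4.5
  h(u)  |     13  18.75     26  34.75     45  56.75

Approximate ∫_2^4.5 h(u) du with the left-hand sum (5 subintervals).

68.75

Δu = 0.5.
Sum = 0.5·[13 + 18.75 + 26 + 34.75 + 45] = 68.75.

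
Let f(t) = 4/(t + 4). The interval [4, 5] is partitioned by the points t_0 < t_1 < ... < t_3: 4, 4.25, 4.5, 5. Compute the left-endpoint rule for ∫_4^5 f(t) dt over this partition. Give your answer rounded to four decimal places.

0.4815

Subinterval widths: 0.25, 0.25, 0.5.
Left endpoints: 4, 4.25, 4.5.
f(4) = 0.5, f(4.25) = 16/33, f(4.5) = 8/17.
Sum = Σ Δt_i · f(t_i).
Sum ≈ 0.4815.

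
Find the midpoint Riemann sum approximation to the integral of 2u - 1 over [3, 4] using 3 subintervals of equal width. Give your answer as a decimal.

6

Δu = (4 − 3)/3 = 1/3.
Midpoints: 19/6, 3.5, 23/6.
f(19/6) = 16/3, f(3.5) = 6, f(23/6) = 20/3.
Sum = Δu · [f(19/6) + f(3.5) + f(23/6)].
Sum = 6.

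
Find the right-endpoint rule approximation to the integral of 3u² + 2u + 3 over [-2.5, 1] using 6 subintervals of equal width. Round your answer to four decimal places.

Δu = (1 − (-2.5))/6 = 7/12.
Right endpoints: -23/12, -4/3, -0.75, -1/6, 5/12, 1.
f(-23/12) = 10.1875, f(-4/3) = 17/3, f(-0.75) = 3.1875, f(-1/6) = 2.75, f(5/12) = 209/48, f(1) = 8.
Sum = Δu · [f(-23/12) + f(-4/3) + f(-0.75) + ...].
Sum ≈ 19.9184.

19.9184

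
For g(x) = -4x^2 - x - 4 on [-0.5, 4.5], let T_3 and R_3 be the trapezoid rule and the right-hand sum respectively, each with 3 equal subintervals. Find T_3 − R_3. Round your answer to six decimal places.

T_3 ≈ -160.92592593.
R_3 ≈ -231.75925926.
T_3 − R_3 ≈ 70.833333.

70.833333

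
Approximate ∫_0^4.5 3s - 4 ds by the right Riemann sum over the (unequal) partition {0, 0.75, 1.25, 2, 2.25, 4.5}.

22.125

Subinterval widths: 0.75, 0.5, 0.75, 0.25, 2.25.
Right endpoints: 0.75, 1.25, 2, 2.25, 4.5.
f(0.75) = -1.75, f(1.25) = -0.25, f(2) = 2, f(2.25) = 2.75, f(4.5) = 9.5.
Sum = Σ Δs_i · f(s_i).
Sum = 22.125.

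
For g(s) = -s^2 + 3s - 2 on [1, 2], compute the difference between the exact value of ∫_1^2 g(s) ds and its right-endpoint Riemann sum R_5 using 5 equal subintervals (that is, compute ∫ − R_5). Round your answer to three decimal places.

0.007

Exact integral: ∫_1^2 g(s) ds ≈ 0.16667.
R_5 = 0.16.
Error ≈ 0.16667 − 0.16 ≈ 0.007.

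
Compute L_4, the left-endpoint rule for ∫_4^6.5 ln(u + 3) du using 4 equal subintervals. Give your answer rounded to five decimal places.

Δu = (6.5 − 4)/4 = 0.625.
Left endpoints: 4, 4.625, 5.25, 5.875.
f(4) ≈ 1.94591, f(4.625) ≈ 2.03143, f(5.25) ≈ 2.11021, f(5.875) ≈ 2.18324.
Sum = Δu · [f(4) + f(4.625) + f(5.25) + f(5.875)].
Sum ≈ 5.16925.

5.16925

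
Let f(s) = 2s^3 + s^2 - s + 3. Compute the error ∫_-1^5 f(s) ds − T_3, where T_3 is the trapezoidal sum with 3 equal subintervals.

-52

Exact integral: ∫_-1^5 f(s) ds = 360.
T_3 = 412.
Error = 360 − 412 = -52.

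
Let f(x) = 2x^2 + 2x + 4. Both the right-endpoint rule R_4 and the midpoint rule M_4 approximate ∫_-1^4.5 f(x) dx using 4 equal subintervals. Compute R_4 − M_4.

R_4 = 140.1640625.
M_4 = 100.93359375.
R_4 − M_4 = 39.23046875.

39.23046875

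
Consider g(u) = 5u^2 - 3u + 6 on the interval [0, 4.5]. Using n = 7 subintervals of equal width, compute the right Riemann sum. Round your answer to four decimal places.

Δu = (4.5 − 0)/7 = 9/14.
Right endpoints: 9/14, 9/7, 27/14, 18/7, 45/14, 27/7, 4.5.
g(9/14) = 1203/196, g(9/7) = 510/49, g(27/14) = 3687/196, g(18/7) = 1536/49, g(45/14) = 9411/196, g(27/7) = 3372/49, g(4.5) = 93.75.
Sum = Δu · [g(9/14) + g(9/7) + g(27/14) + ...].
Sum ≈ 178.2551.

178.2551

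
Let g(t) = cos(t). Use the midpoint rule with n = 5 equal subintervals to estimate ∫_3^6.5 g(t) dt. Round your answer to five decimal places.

0.07553

Δt = (6.5 − 3)/5 = 0.7.
Midpoints: 3.35, 4.05, 4.75, 5.45, 6.15.
g(3.35) ≈ -0.97836, g(4.05) ≈ -0.61500, g(4.75) ≈ 0.03760, g(5.45) ≈ 0.67252, g(6.15) ≈ 0.99114.
Sum = Δt · [g(3.35) + g(4.05) + g(4.75) + g(5.45) + g(6.15)].
Sum ≈ 0.07553.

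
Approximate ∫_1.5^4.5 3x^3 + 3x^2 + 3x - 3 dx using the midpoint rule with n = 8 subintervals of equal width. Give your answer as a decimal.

Δx = (4.5 − 1.5)/8 = 0.375.
Midpoints: 1.6875, 2.0625, 2.4375, 2.8125, 3.1875, 3.5625, 3.9375, 4.3125.
f(1.6875) = 102489/4096, f(2.0625) = 173139/4096, f(2.4375) = 268629/4096, f(2.8125) = 392847/4096, f(3.1875) = 549681/4096, f(3.5625) = 743019/4096, f(3.9375) = 976749/4096, f(4.3125) = 1254759/4096.
Sum = Δx · [f(1.6875) + f(2.0625) + f(2.4375) + ...].
Sum = 408.4453125.

408.4453125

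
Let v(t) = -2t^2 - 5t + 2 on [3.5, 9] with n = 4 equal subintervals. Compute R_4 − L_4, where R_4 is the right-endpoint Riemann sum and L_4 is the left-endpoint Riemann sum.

R_4 = -735.1953125.
L_4 = -508.3203125.
R_4 − L_4 = -226.875.

-226.875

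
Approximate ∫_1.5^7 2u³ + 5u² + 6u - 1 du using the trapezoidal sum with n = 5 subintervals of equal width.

1932.59

Δu = (7 − 1.5)/5 = 1.1.
f(1.5) = 26, f(2.6) = 83.552, f(3.7) = 190.956, f(4.8) = 364.184, f(5.9) = 619.208, f(7) = 972.
T_5 = (Δu/2)·[f(u_0) + 2f(u_1) + ... + 2f(u_{4}) + f(u_5)].
Sum = 1932.59.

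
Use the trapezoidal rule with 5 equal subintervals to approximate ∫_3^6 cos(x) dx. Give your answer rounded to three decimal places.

Δx = (6 − 3)/5 = 0.6.
f(3) ≈ -0.990, f(3.6) ≈ -0.897, f(4.2) ≈ -0.490, f(4.8) ≈ 0.087, f(5.4) ≈ 0.635, f(6) ≈ 0.960.
T_5 = (Δx/2)·[f(x_0) + 2f(x_1) + ... + 2f(x_{4}) + f(x_5)].
Sum ≈ -0.408.

-0.408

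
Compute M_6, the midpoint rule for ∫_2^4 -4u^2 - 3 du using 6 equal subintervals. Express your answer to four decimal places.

-80.5926

Δu = (4 − 2)/6 = 1/3.
Midpoints: 13/6, 2.5, 17/6, 19/6, 3.5, 23/6.
f(13/6) = -196/9, f(2.5) = -28, f(17/6) = -316/9, f(19/6) = -388/9, f(3.5) = -52, f(23/6) = -556/9.
Sum = Δu · [f(13/6) + f(2.5) + f(17/6) + ...].
Sum ≈ -80.5926.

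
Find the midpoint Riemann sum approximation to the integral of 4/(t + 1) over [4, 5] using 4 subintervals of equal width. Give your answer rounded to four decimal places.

0.7292

Δt = (5 − 4)/4 = 0.25.
Midpoints: 4.125, 4.375, 4.625, 4.875.
f(4.125) = 32/41, f(4.375) = 32/43, f(4.625) = 32/45, f(4.875) = 32/47.
Sum = Δt · [f(4.125) + f(4.375) + f(4.625) + f(4.875)].
Sum ≈ 0.7292.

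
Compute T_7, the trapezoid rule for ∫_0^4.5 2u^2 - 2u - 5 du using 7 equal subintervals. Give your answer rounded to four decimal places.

Δu = (4.5 − 0)/7 = 9/14.
f(0) = -5, f(9/14) = -535/98, f(9/7) = -209/49, f(27/14) = -139/98, f(18/7) = 151/49, f(45/14) = 905/98, f(27/7) = 835/49, f(4.5) = 26.5.
T_7 = (Δu/2)·[f(u_0) + 2f(u_1) + ... + 2f(u_{6}) + f(u_7)].
Sum ≈ 18.6199.

18.6199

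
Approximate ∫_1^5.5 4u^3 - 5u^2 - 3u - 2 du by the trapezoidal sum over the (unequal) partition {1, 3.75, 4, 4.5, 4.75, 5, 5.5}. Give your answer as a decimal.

Subinterval widths: 2.75, 0.25, 0.5, 0.25, 0.25, 0.5.
f(1) = -6, f(3.75) = 127.375, f(4) = 162, f(4.5) = 247.75, f(4.75) = 299.625, f(5) = 358, f(5.5) = 495.75.
On each subinterval the trapezoid contributes (Δu_i/2)·[f(u_{i-1}) + f(u_i)].
Sum = 669.5625.

669.5625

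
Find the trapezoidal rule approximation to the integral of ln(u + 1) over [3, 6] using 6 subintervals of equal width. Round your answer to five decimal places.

5.07396

Δu = (6 − 3)/6 = 0.5.
f(3) ≈ 1.38629, f(3.5) ≈ 1.50408, f(4) ≈ 1.60944, f(4.5) ≈ 1.70475, f(5) ≈ 1.79176, f(5.5) ≈ 1.87180, f(6) ≈ 1.94591.
T_6 = (Δu/2)·[f(u_0) + 2f(u_1) + ... + 2f(u_{5}) + f(u_6)].
Sum ≈ 5.07396.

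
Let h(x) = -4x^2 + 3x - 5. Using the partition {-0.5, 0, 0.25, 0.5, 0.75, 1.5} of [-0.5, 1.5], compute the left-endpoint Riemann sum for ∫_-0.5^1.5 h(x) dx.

Subinterval widths: 0.5, 0.25, 0.25, 0.25, 0.75.
Left endpoints: -0.5, 0, 0.25, 0.5, 0.75.
h(-0.5) = -7.5, h(0) = -5, h(0.25) = -4.5, h(0.5) = -4.5, h(0.75) = -5.
Sum = Σ Δx_i · h(x_i).
Sum = -11.

-11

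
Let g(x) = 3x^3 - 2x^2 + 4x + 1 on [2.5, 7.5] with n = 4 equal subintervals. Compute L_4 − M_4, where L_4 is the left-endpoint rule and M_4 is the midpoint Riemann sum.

L_4 = 1522.1875.
M_4 = 2149.921875.
L_4 − M_4 = -627.734375.

-627.734375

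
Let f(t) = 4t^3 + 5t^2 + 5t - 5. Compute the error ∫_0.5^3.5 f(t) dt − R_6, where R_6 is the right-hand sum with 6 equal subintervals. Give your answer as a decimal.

-65.125

Exact integral: ∫_0.5^3.5 f(t) dt = 236.25.
R_6 = 301.375.
Error = 236.25 − 301.375 = -65.125.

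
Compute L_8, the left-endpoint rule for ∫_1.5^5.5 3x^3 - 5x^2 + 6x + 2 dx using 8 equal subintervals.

Δx = (5.5 − 1.5)/8 = 0.5.
Left endpoints: 1.5, 2, 2.5, 3, 3.5, 4, 4.5, 5.
f(1.5) = 9.875, f(2) = 18, f(2.5) = 32.625, f(3) = 56, f(3.5) = 90.375, f(4) = 138, f(4.5) = 201.125, f(5) = 282.
Sum = Δx · [f(1.5) + f(2) + f(2.5) + ...].
Sum = 414.

414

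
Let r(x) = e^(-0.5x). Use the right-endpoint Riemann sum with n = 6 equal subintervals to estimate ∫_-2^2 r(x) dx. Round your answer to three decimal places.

3.961

Δx = (2 − (-2))/6 = 2/3.
Right endpoints: -4/3, -2/3, 0, 2/3, 4/3, 2.
r(-4/3) ≈ 1.948, r(-2/3) ≈ 1.396, r(0) ≈ 1.000, r(2/3) ≈ 0.717, r(4/3) ≈ 0.513, r(2) ≈ 0.368.
Sum = Δx · [r(-4/3) + r(-2/3) + r(0) + ...].
Sum ≈ 3.961.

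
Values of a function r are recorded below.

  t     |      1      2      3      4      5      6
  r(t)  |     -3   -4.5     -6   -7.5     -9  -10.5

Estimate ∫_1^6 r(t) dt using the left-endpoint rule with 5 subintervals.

Δt = 1.
Sum = 1·[(-3) + (-4.5) + (-6) + (-7.5) + (-9)] = -30.

-30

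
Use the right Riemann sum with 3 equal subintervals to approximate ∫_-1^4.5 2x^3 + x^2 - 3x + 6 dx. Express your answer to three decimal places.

Δx = (4.5 − (-1))/3 = 11/6.
Right endpoints: 5/6, 8/3, 4.5.
f(5/6) = 289/54, f(8/3) = 1162/27, f(4.5) = 195.
Sum = Δx · [f(5/6) + f(8/3) + f(4.5)].
Sum ≈ 446.213.

446.213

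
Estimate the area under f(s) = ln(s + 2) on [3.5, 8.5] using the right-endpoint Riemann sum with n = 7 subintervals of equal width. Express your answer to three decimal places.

Δs = (8.5 − 3.5)/7 = 5/7.
Right endpoints: 59/14, 69/14, 79/14, 89/14, 99/14, 109/14, 8.5.
f(59/14) ≈ 1.827, f(69/14) ≈ 1.936, f(79/14) ≈ 2.034, f(89/14) ≈ 2.123, f(99/14) ≈ 2.205, f(109/14) ≈ 2.281, f(8.5) ≈ 2.351.
Sum = Δs · [f(59/14) + f(69/14) + f(79/14) + ...].
Sum ≈ 10.541.

10.541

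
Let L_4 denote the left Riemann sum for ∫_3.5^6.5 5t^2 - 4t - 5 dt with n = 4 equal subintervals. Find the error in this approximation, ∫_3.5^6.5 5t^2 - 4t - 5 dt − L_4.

50.34375

Exact integral: ∫_3.5^6.5 f(t) dt = 311.25.
L_4 = 260.90625.
Error = 311.25 − 260.90625 = 50.34375.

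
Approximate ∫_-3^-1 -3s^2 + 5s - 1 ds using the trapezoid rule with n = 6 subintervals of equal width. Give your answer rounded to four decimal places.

Δs = (-1 − (-3))/6 = 1/3.
f(-3) = -43, f(-8/3) = -107/3, f(-7/3) = -29, f(-2) = -23, f(-5/3) = -53/3, f(-4/3) = -13, f(-1) = -9.
T_6 = (Δs/2)·[f(s_0) + 2f(s_1) + ... + 2f(s_{5}) + f(s_6)].
Sum ≈ -48.1111.

-48.1111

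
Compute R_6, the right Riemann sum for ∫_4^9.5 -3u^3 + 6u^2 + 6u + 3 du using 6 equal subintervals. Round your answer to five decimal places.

-5004.54644

Δu = (9.5 − 4)/6 = 11/12.
Right endpoints: 59/12, 35/6, 6.75, 23/3, 103/12, 9.5.
f(59/12) = -103115/576, f(35/6) = -25439/72, f(6.75) = -605.765625, f(23/3) = -8552/9, f(103/12) = -806719/576, f(9.5) = -1970.625.
Sum = Δu · [f(59/12) + f(35/6) + f(6.75) + ...].
Sum ≈ -5004.54644.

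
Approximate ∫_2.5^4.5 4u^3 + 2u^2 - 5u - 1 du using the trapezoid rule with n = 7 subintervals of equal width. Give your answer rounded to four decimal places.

385.5306

Δu = (4.5 − 2.5)/7 = 2/7.
f(2.5) = 61.5, f(39/14) = 59725/686, f(43/14) = 81229/686, f(47/14) = 107085/686, f(51/14) = 137677/686, f(55/14) = 173389/686, f(59/14) = 214605/686, f(4.5) = 381.5.
T_7 = (Δu/2)·[f(u_0) + 2f(u_1) + ... + 2f(u_{6}) + f(u_7)].
Sum ≈ 385.5306.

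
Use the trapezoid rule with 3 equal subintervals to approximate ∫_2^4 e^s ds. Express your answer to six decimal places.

48.944763

Δs = (4 − 2)/3 = 2/3.
f(2) ≈ 7.389056, f(8/3) ≈ 14.391916, f(10/3) ≈ 28.031625, f(4) ≈ 54.598150.
T_3 = (Δs/2)·[f(s_0) + 2f(s_1) + 2f(s_2) + f(s_3)].
Sum ≈ 48.944763.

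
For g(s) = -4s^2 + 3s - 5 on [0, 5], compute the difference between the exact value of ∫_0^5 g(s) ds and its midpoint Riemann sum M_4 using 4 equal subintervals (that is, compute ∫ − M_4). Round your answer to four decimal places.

-2.6042

Exact integral: ∫_0^5 g(s) ds ≈ -154.166667.
M_4 = -151.5625.
Error ≈ -154.166667 − (-151.5625) ≈ -2.6042.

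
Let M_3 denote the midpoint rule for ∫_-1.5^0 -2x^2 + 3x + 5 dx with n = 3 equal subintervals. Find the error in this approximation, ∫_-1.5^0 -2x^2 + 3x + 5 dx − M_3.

Exact integral: ∫_-1.5^0 f(x) dx = 1.875.
M_3 = 1.9375.
Error = 1.875 − 1.9375 = -0.0625.

-0.0625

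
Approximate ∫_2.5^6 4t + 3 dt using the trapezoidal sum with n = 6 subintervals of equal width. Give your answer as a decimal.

Δt = (6 − 2.5)/6 = 7/12.
f(2.5) = 13, f(37/12) = 46/3, f(11/3) = 53/3, f(4.25) = 20, f(29/6) = 67/3, f(65/12) = 74/3, f(6) = 27.
T_6 = (Δt/2)·[f(t_0) + 2f(t_1) + ... + 2f(t_{5}) + f(t_6)].
Sum = 70.

70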